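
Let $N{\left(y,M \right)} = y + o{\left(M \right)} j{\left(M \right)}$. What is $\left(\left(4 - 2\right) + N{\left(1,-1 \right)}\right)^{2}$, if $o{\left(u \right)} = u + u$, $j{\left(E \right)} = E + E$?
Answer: $49$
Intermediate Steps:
$j{\left(E \right)} = 2 E$
$o{\left(u \right)} = 2 u$
$N{\left(y,M \right)} = y + 4 M^{2}$ ($N{\left(y,M \right)} = y + 2 M 2 M = y + 4 M^{2}$)
$\left(\left(4 - 2\right) + N{\left(1,-1 \right)}\right)^{2} = \left(\left(4 - 2\right) + \left(1 + 4 \left(-1\right)^{2}\right)\right)^{2} = \left(\left(4 - 2\right) + \left(1 + 4 \cdot 1\right)\right)^{2} = \left(2 + \left(1 + 4\right)\right)^{2} = \left(2 + 5\right)^{2} = 7^{2} = 49$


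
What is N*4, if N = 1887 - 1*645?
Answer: 4968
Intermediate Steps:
N = 1242 (N = 1887 - 645 = 1242)
N*4 = 1242*4 = 4968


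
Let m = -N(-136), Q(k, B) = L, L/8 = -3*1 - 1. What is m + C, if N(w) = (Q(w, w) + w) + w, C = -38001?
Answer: -37697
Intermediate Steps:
L = -32 (L = 8*(-3*1 - 1) = 8*(-3 - 1) = 8*(-4) = -32)
Q(k, B) = -32
N(w) = -32 + 2*w (N(w) = (-32 + w) + w = -32 + 2*w)
m = 304 (m = -(-32 + 2*(-136)) = -(-32 - 272) = -1*(-304) = 304)
m + C = 304 - 38001 = -37697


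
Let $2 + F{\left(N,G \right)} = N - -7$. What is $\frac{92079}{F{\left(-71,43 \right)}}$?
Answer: $- \frac{30693}{22} \approx -1395.1$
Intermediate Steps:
$F{\left(N,G \right)} = 5 + N$ ($F{\left(N,G \right)} = -2 + \left(N - -7\right) = -2 + \left(N + 7\right) = -2 + \left(7 + N\right) = 5 + N$)
$\frac{92079}{F{\left(-71,43 \right)}} = \frac{92079}{5 - 71} = \frac{92079}{-66} = 92079 \left(- \frac{1}{66}\right) = - \frac{30693}{22}$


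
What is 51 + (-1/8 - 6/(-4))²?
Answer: 3385/64 ≈ 52.891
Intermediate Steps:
51 + (-1/8 - 6/(-4))² = 51 + (-1*⅛ - 6*(-¼))² = 51 + (-⅛ + 3/2)² = 51 + (11/8)² = 51 + 121/64 = 3385/64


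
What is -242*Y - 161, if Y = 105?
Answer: -25571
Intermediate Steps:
-242*Y - 161 = -242*105 - 161 = -25410 - 161 = -25571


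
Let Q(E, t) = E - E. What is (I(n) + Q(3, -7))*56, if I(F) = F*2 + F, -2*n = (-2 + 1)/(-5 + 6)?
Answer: 84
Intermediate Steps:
Q(E, t) = 0
n = ½ (n = -(-2 + 1)/(2*(-5 + 6)) = -(-1)/(2*1) = -(-1)/2 = -½*(-1) = ½ ≈ 0.50000)
I(F) = 3*F (I(F) = 2*F + F = 3*F)
(I(n) + Q(3, -7))*56 = (3*(½) + 0)*56 = (3/2 + 0)*56 = (3/2)*56 = 84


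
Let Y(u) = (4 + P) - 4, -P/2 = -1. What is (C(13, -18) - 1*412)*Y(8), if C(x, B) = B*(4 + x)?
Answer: -1436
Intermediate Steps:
P = 2 (P = -2*(-1) = 2)
Y(u) = 2 (Y(u) = (4 + 2) - 4 = 6 - 4 = 2)
(C(13, -18) - 1*412)*Y(8) = (-18*(4 + 13) - 1*412)*2 = (-18*17 - 412)*2 = (-306 - 412)*2 = -718*2 = -1436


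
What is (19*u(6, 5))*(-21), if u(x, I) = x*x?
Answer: -14364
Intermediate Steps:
u(x, I) = x²
(19*u(6, 5))*(-21) = (19*6²)*(-21) = (19*36)*(-21) = 684*(-21) = -14364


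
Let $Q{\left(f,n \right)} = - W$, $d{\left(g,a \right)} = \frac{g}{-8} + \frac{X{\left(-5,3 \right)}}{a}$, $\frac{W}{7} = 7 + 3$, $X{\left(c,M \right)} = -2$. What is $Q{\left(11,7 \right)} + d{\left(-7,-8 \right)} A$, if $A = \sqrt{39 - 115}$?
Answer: $-70 + \frac{9 i \sqrt{19}}{4} \approx -70.0 + 9.8075 i$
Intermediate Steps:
$W = 70$ ($W = 7 \left(7 + 3\right) = 7 \cdot 10 = 70$)
$d{\left(g,a \right)} = - \frac{2}{a} - \frac{g}{8}$ ($d{\left(g,a \right)} = \frac{g}{-8} - \frac{2}{a} = g \left(- \frac{1}{8}\right) - \frac{2}{a} = - \frac{g}{8} - \frac{2}{a} = - \frac{2}{a} - \frac{g}{8}$)
$Q{\left(f,n \right)} = -70$ ($Q{\left(f,n \right)} = \left(-1\right) 70 = -70$)
$A = 2 i \sqrt{19}$ ($A = \sqrt{-76} = 2 i \sqrt{19} \approx 8.7178 i$)
$Q{\left(11,7 \right)} + d{\left(-7,-8 \right)} A = -70 + \left(- \frac{2}{-8} - - \frac{7}{8}\right) 2 i \sqrt{19} = -70 + \left(\left(-2\right) \left(- \frac{1}{8}\right) + \frac{7}{8}\right) 2 i \sqrt{19} = -70 + \left(\frac{1}{4} + \frac{7}{8}\right) 2 i \sqrt{19} = -70 + \frac{9 \cdot 2 i \sqrt{19}}{8} = -70 + \frac{9 i \sqrt{19}}{4}$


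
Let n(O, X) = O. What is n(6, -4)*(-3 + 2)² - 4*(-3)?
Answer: 18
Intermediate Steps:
n(6, -4)*(-3 + 2)² - 4*(-3) = 6*(-3 + 2)² - 4*(-3) = 6*(-1)² + 12 = 6*1 + 12 = 6 + 12 = 18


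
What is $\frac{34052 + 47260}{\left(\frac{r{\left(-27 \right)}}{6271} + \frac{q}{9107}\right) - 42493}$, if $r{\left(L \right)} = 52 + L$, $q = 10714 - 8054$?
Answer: $- \frac{331694862576}{173339870999} \approx -1.9136$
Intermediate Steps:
$q = 2660$ ($q = 10714 - 8054 = 2660$)
$\frac{34052 + 47260}{\left(\frac{r{\left(-27 \right)}}{6271} + \frac{q}{9107}\right) - 42493} = \frac{34052 + 47260}{\left(\frac{52 - 27}{6271} + \frac{2660}{9107}\right) - 42493} = \frac{81312}{\left(25 \cdot \frac{1}{6271} + 2660 \cdot \frac{1}{9107}\right) - 42493} = \frac{81312}{\left(\frac{25}{6271} + \frac{380}{1301}\right) - 42493} = \frac{81312}{\frac{2415505}{8158571} - 42493} = \frac{81312}{- \frac{346679741998}{8158571}} = 81312 \left(- \frac{8158571}{346679741998}\right) = - \frac{331694862576}{173339870999}$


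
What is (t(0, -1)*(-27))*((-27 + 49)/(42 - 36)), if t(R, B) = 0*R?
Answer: 0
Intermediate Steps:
t(R, B) = 0
(t(0, -1)*(-27))*((-27 + 49)/(42 - 36)) = (0*(-27))*((-27 + 49)/(42 - 36)) = 0*(22/6) = 0*(22*(1/6)) = 0*(11/3) = 0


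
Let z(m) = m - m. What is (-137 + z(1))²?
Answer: 18769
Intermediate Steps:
z(m) = 0
(-137 + z(1))² = (-137 + 0)² = (-137)² = 18769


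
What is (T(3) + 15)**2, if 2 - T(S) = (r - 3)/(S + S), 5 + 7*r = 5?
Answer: 1225/4 ≈ 306.25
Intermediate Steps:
r = 0 (r = -5/7 + (1/7)*5 = -5/7 + 5/7 = 0)
T(S) = 2 + 3/(2*S) (T(S) = 2 - (0 - 3)/(S + S) = 2 - (-3)/(2*S) = 2 + 3/(2*S))
(T(3) + 15)**2 = ((2 + (3/2)/3) + 15)**2 = ((2 + (3/2)*(1/3)) + 15)**2 = ((2 + 1/2) + 15)**2 = (5/2 + 15)**2 = (35/2)**2 = 1225/4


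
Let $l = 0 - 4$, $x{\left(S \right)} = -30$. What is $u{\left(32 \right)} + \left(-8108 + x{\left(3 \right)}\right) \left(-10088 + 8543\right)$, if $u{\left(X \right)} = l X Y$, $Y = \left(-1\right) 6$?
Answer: $12573978$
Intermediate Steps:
$Y = -6$
$l = -4$ ($l = 0 - 4 = -4$)
$u{\left(X \right)} = 24 X$ ($u{\left(X \right)} = - 4 X \left(-6\right) = 24 X$)
$u{\left(32 \right)} + \left(-8108 + x{\left(3 \right)}\right) \left(-10088 + 8543\right) = 24 \cdot 32 + \left(-8108 - 30\right) \left(-10088 + 8543\right) = 768 - -12573210 = 768 + 12573210 = 12573978$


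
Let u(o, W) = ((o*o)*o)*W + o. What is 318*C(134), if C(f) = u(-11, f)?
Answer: -56720070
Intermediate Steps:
u(o, W) = o + W*o³ (u(o, W) = (o²*o)*W + o = o³*W + o = W*o³ + o = o + W*o³)
C(f) = -11 - 1331*f (C(f) = -11 + f*(-11)³ = -11 + f*(-1331) = -11 - 1331*f)
318*C(134) = 318*(-11 - 1331*134) = 318*(-11 - 178354) = 318*(-178365) = -56720070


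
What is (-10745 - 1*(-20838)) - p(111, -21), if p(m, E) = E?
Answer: 10114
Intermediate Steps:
(-10745 - 1*(-20838)) - p(111, -21) = (-10745 - 1*(-20838)) - 1*(-21) = (-10745 + 20838) + 21 = 10093 + 21 = 10114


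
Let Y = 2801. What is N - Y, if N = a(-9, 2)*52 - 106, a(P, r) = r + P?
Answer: -3271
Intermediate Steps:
a(P, r) = P + r
N = -470 (N = (-9 + 2)*52 - 106 = -7*52 - 106 = -364 - 106 = -470)
N - Y = -470 - 1*2801 = -470 - 2801 = -3271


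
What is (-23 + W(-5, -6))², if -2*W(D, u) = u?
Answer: 400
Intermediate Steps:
W(D, u) = -u/2
(-23 + W(-5, -6))² = (-23 - ½*(-6))² = (-23 + 3)² = (-20)² = 400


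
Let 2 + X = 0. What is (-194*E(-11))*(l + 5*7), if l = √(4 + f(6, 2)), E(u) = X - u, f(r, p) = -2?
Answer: -61110 - 1746*√2 ≈ -63579.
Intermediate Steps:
X = -2 (X = -2 + 0 = -2)
E(u) = -2 - u
l = √2 (l = √(4 - 2) = √2 ≈ 1.4142)
(-194*E(-11))*(l + 5*7) = (-194*(-2 - 1*(-11)))*(√2 + 5*7) = (-194*(-2 + 11))*(√2 + 35) = (-194*9)*(35 + √2) = -1746*(35 + √2) = -61110 - 1746*√2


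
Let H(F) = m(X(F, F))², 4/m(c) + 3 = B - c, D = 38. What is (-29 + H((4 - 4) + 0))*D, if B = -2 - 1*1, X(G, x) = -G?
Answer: -9766/9 ≈ -1085.1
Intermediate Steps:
B = -3 (B = -2 - 1 = -3)
m(c) = 4/(-6 - c) (m(c) = 4/(-3 + (-3 - c)) = 4/(-6 - c))
H(F) = 16/(6 - F)² (H(F) = (-4/(6 - F))² = 16/(6 - F)²)
(-29 + H((4 - 4) + 0))*D = (-29 + 16/(-6 + ((4 - 4) + 0))²)*38 = (-29 + 16/(-6 + (0 + 0))²)*38 = (-29 + 16/(-6 + 0)²)*38 = (-29 + 16/(-6)²)*38 = (-29 + 16*(1/36))*38 = (-29 + 4/9)*38 = -257/9*38 = -9766/9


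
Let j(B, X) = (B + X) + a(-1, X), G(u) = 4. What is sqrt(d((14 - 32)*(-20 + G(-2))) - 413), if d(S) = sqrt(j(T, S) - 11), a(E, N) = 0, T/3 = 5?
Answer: sqrt(-413 + 2*sqrt(73)) ≈ 19.898*I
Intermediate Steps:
T = 15 (T = 3*5 = 15)
j(B, X) = B + X (j(B, X) = (B + X) + 0 = B + X)
d(S) = sqrt(4 + S) (d(S) = sqrt((15 + S) - 11) = sqrt(4 + S))
sqrt(d((14 - 32)*(-20 + G(-2))) - 413) = sqrt(sqrt(4 + (14 - 32)*(-20 + 4)) - 413) = sqrt(sqrt(4 - 18*(-16)) - 413) = sqrt(sqrt(4 + 288) - 413) = sqrt(sqrt(292) - 413) = sqrt(2*sqrt(73) - 413) = sqrt(-413 + 2*sqrt(73))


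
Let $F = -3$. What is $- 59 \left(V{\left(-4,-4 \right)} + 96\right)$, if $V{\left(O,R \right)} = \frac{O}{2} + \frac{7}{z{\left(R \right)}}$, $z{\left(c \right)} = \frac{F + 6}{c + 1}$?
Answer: $-5133$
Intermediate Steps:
$z{\left(c \right)} = \frac{3}{1 + c}$ ($z{\left(c \right)} = \frac{-3 + 6}{c + 1} = \frac{3}{1 + c}$)
$V{\left(O,R \right)} = \frac{7}{3} + \frac{O}{2} + \frac{7 R}{3}$ ($V{\left(O,R \right)} = \frac{O}{2} + \frac{7}{3 \frac{1}{1 + R}} = O \frac{1}{2} + 7 \left(\frac{1}{3} + \frac{R}{3}\right) = \frac{O}{2} + \left(\frac{7}{3} + \frac{7 R}{3}\right) = \frac{7}{3} + \frac{O}{2} + \frac{7 R}{3}$)
$- 59 \left(V{\left(-4,-4 \right)} + 96\right) = - 59 \left(\left(\frac{7}{3} + \frac{1}{2} \left(-4\right) + \frac{7}{3} \left(-4\right)\right) + 96\right) = - 59 \left(\left(\frac{7}{3} - 2 - \frac{28}{3}\right) + 96\right) = - 59 \left(-9 + 96\right) = \left(-59\right) 87 = -5133$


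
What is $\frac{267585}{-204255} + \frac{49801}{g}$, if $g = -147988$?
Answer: $- \frac{3318098149}{2015152596} \approx -1.6466$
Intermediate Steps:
$\frac{267585}{-204255} + \frac{49801}{g} = \frac{267585}{-204255} + \frac{49801}{-147988} = 267585 \left(- \frac{1}{204255}\right) + 49801 \left(- \frac{1}{147988}\right) = - \frac{17839}{13617} - \frac{49801}{147988} = - \frac{3318098149}{2015152596}$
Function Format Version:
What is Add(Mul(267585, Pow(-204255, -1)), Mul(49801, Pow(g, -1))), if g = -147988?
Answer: Rational(-3318098149, 2015152596) ≈ -1.6466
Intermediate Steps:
Add(Mul(267585, Pow(-204255, -1)), Mul(49801, Pow(g, -1))) = Add(Mul(267585, Pow(-204255, -1)), Mul(49801, Pow(-147988, -1))) = Add(Mul(267585, Rational(-1, 204255)), Mul(49801, Rational(-1, 147988))) = Add(Rational(-17839, 13617), Rational(-49801, 147988)) = Rational(-3318098149, 2015152596)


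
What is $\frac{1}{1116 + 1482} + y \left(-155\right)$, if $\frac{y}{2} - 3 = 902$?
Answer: $- \frac{728868899}{2598} \approx -2.8055 \cdot 10^{5}$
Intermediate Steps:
$y = 1810$ ($y = 6 + 2 \cdot 902 = 6 + 1804 = 1810$)
$\frac{1}{1116 + 1482} + y \left(-155\right) = \frac{1}{1116 + 1482} + 1810 \left(-155\right) = \frac{1}{2598} - 280550 = - \frac{728868899}{2598}$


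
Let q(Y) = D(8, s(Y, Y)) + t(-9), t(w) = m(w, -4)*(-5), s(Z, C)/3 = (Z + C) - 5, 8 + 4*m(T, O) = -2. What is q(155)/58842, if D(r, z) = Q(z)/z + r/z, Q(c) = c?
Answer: 24721/107680860 ≈ 0.00022958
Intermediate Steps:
m(T, O) = -5/2 (m(T, O) = -2 + (1/4)*(-2) = -2 - 1/2 = -5/2)
s(Z, C) = -15 + 3*C + 3*Z (s(Z, C) = 3*((Z + C) - 5) = 3*((C + Z) - 5) = 3*(-5 + C + Z) = -15 + 3*C + 3*Z)
D(r, z) = 1 + r/z (D(r, z) = z/z + r/z = 1 + r/z)
t(w) = 25/2 (t(w) = -5/2*(-5) = 25/2)
q(Y) = 25/2 + (-7 + 6*Y)/(-15 + 6*Y) (q(Y) = (8 + (-15 + 3*Y + 3*Y))/(-15 + 3*Y + 3*Y) + 25/2 = (8 + (-15 + 6*Y))/(-15 + 6*Y) + 25/2 = (-7 + 6*Y)/(-15 + 6*Y) + 25/2 = 25/2 + (-7 + 6*Y)/(-15 + 6*Y))
q(155)/58842 = ((-389 + 162*155)/(6*(-5 + 2*155)))/58842 = ((-389 + 25110)/(6*(-5 + 310)))*(1/58842) = ((1/6)*24721/305)*(1/58842) = ((1/6)*(1/305)*24721)*(1/58842) = (24721/1830)*(1/58842) = 24721/107680860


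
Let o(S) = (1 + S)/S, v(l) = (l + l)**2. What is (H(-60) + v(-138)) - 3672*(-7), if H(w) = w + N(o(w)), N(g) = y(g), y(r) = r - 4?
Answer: 6109019/60 ≈ 1.0182e+5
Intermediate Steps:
v(l) = 4*l**2 (v(l) = (2*l)**2 = 4*l**2)
o(S) = (1 + S)/S
y(r) = -4 + r
N(g) = -4 + g
H(w) = -4 + w + (1 + w)/w (H(w) = w + (-4 + (1 + w)/w) = -4 + w + (1 + w)/w)
(H(-60) + v(-138)) - 3672*(-7) = ((-3 - 60 + 1/(-60)) + 4*(-138)**2) - 3672*(-7) = ((-3 - 60 - 1/60) + 4*19044) + 25704 = (-3781/60 + 76176) + 25704 = 4566779/60 + 25704 = 6109019/60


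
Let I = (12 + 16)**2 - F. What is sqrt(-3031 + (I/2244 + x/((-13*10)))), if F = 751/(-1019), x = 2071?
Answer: I*sqrt(1869523911419294845)/24771890 ≈ 55.196*I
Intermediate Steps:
F = -751/1019 (F = 751*(-1/1019) = -751/1019 ≈ -0.73700)
I = 799647/1019 (I = (12 + 16)**2 - 1*(-751/1019) = 28**2 + 751/1019 = 784 + 751/1019 = 799647/1019 ≈ 784.74)
sqrt(-3031 + (I/2244 + x/((-13*10)))) = sqrt(-3031 + ((799647/1019)/2244 + 2071/((-13*10)))) = sqrt(-3031 + ((799647/1019)*(1/2244) + 2071/(-130))) = sqrt(-3031 + (266549/762212 + 2071*(-1/130))) = sqrt(-3031 + (266549/762212 - 2071/130)) = sqrt(-3031 - 771944841/49543780) = sqrt(-150939142021/49543780) = I*sqrt(1869523911419294845)/24771890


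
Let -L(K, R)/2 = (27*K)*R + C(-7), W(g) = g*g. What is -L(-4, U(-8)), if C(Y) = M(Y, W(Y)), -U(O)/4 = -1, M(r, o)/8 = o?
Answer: -80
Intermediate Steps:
W(g) = g**2
M(r, o) = 8*o
U(O) = 4 (U(O) = -4*(-1) = 4)
C(Y) = 8*Y**2
L(K, R) = -784 - 54*K*R (L(K, R) = -2*((27*K)*R + 8*(-7)**2) = -2*(27*K*R + 8*49) = -2*(27*K*R + 392) = -2*(392 + 27*K*R) = -784 - 54*K*R)
-L(-4, U(-8)) = -(-784 - 54*(-4)*4) = -(-784 + 864) = -1*80 = -80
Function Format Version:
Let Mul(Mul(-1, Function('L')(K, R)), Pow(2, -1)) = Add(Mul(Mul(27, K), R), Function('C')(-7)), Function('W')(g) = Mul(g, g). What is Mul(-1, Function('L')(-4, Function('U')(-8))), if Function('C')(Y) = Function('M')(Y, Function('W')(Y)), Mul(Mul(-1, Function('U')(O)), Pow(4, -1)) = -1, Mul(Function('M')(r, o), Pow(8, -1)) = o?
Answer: -80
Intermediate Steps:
Function('W')(g) = Pow(g, 2)
Function('M')(r, o) = Mul(8, o)
Function('U')(O) = 4 (Function('U')(O) = Mul(-4, -1) = 4)
Function('C')(Y) = Mul(8, Pow(Y, 2))
Function('L')(K, R) = Add(-784, Mul(-54, K, R)) (Function('L')(K, R) = Mul(-2, Add(Mul(Mul(27, K), R), Mul(8, Pow(-7, 2)))) = Mul(-2, Add(Mul(27, K, R), Mul(8, 49))) = Mul(-2, Add(Mul(27, K, R), 392)) = Mul(-2, Add(392, Mul(27, K, R))) = Add(-784, Mul(-54, K, R)))
Mul(-1, Function('L')(-4, Function('U')(-8))) = Mul(-1, Add(-784, Mul(-54, -4, 4))) = Mul(-1, Add(-784, 864)) = Mul(-1, 80) = -80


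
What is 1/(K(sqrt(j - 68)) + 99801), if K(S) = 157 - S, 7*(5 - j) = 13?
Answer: 349853/34970606401 + I*sqrt(3178)/69941212802 ≈ 1.0004e-5 + 8.0602e-10*I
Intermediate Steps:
j = 22/7 (j = 5 - 1/7*13 = 5 - 13/7 = 22/7 ≈ 3.1429)
1/(K(sqrt(j - 68)) + 99801) = 1/((157 - sqrt(22/7 - 68)) + 99801) = 1/((157 - sqrt(-454/7)) + 99801) = 1/((157 - I*sqrt(3178)/7) + 99801) = 1/(99958 - I*sqrt(3178)/7)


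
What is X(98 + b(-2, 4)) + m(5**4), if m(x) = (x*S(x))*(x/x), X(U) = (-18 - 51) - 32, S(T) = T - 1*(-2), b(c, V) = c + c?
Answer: 391774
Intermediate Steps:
b(c, V) = 2*c
S(T) = 2 + T (S(T) = T + 2 = 2 + T)
X(U) = -101 (X(U) = -69 - 32 = -101)
m(x) = x*(2 + x) (m(x) = (x*(2 + x))*(x/x) = (x*(2 + x))*1 = x*(2 + x))
X(98 + b(-2, 4)) + m(5**4) = -101 + 5**4*(2 + 5**4) = -101 + 625*(2 + 625) = -101 + 625*627 = -101 + 391875 = 391774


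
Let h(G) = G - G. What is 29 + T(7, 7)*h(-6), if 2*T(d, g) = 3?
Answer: 29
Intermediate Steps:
T(d, g) = 3/2 (T(d, g) = (½)*3 = 3/2)
h(G) = 0
29 + T(7, 7)*h(-6) = 29 + (3/2)*0 = 29 + 0 = 29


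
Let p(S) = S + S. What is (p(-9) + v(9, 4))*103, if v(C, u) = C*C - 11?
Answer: 5356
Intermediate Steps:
v(C, u) = -11 + C² (v(C, u) = C² - 11 = -11 + C²)
p(S) = 2*S
(p(-9) + v(9, 4))*103 = (2*(-9) + (-11 + 9²))*103 = (-18 + (-11 + 81))*103 = (-18 + 70)*103 = 52*103 = 5356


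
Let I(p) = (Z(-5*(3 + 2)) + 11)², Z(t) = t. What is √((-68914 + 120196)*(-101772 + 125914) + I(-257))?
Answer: 8*√19344535 ≈ 35186.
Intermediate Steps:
I(p) = 196 (I(p) = (-5*(3 + 2) + 11)² = (-5*5 + 11)² = (-25 + 11)² = (-14)² = 196)
√((-68914 + 120196)*(-101772 + 125914) + I(-257)) = √((-68914 + 120196)*(-101772 + 125914) + 196) = √(51282*24142 + 196) = √(1238050044 + 196) = √1238050240 = 8*√19344535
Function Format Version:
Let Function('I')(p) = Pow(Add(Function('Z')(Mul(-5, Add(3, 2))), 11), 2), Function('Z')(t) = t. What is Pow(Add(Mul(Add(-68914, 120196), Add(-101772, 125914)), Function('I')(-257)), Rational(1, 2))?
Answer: Mul(8, Pow(19344535, Rational(1, 2))) ≈ 35186.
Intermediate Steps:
Function('I')(p) = 196 (Function('I')(p) = Pow(Add(Mul(-5, Add(3, 2)), 11), 2) = Pow(Add(Mul(-5, 5), 11), 2) = Pow(Add(-25, 11), 2) = Pow(-14, 2) = 196)
Pow(Add(Mul(Add(-68914, 120196), Add(-101772, 125914)), Function('I')(-257)), Rational(1, 2)) = Pow(Add(Mul(Add(-68914, 120196), Add(-101772, 125914)), 196), Rational(1, 2)) = Pow(Add(Mul(51282, 24142), 196), Rational(1, 2)) = Pow(Add(1238050044, 196), Rational(1, 2)) = Pow(1238050240, Rational(1, 2)) = Mul(8, Pow(19344535, Rational(1, 2)))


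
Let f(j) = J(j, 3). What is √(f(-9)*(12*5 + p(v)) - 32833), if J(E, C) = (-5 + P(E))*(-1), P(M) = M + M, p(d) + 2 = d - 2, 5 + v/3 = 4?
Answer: I*√31614 ≈ 177.8*I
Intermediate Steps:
v = -3 (v = -15 + 3*4 = -15 + 12 = -3)
p(d) = -4 + d (p(d) = -2 + (d - 2) = -2 + (-2 + d) = -4 + d)
P(M) = 2*M
J(E, C) = 5 - 2*E (J(E, C) = (-5 + 2*E)*(-1) = 5 - 2*E)
f(j) = 5 - 2*j
√(f(-9)*(12*5 + p(v)) - 32833) = √((5 - 2*(-9))*(12*5 + (-4 - 3)) - 32833) = √((5 + 18)*(60 - 7) - 32833) = √(23*53 - 32833) = √(1219 - 32833) = √(-31614) = I*√31614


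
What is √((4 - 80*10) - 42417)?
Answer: I*√43213 ≈ 207.88*I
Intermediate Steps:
√((4 - 80*10) - 42417) = √((4 - 800) - 42417) = √(-796 - 42417) = √(-43213) = I*√43213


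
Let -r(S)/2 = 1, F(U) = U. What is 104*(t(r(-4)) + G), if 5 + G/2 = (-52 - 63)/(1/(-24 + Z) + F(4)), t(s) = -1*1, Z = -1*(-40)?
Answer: -7032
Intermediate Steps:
r(S) = -2 (r(S) = -2*1 = -2)
Z = 40
t(s) = -1
G = -866/13 (G = -10 + 2*((-52 - 63)/(1/(-24 + 40) + 4)) = -10 + 2*(-115/(1/16 + 4)) = -10 + 2*(-115/65/16) = -10 + 2*(-115*16/65) = -10 + 2*(-368/13) = -10 - 736/13 = -866/13 ≈ -66.615)
104*(t(r(-4)) + G) = 104*(-1 - 866/13) = 104*(-879/13) = -7032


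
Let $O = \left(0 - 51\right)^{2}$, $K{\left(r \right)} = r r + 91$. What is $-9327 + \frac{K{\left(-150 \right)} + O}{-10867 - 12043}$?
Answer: $- \frac{106853381}{11455} \approx -9328.1$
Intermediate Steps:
$K{\left(r \right)} = 91 + r^{2}$ ($K{\left(r \right)} = r^{2} + 91 = 91 + r^{2}$)
$O = 2601$ ($O = \left(-51\right)^{2} = 2601$)
$-9327 + \frac{K{\left(-150 \right)} + O}{-10867 - 12043} = -9327 + \frac{\left(91 + \left(-150\right)^{2}\right) + 2601}{-10867 - 12043} = -9327 + \frac{\left(91 + 22500\right) + 2601}{-22910} = -9327 + \left(22591 + 2601\right) \left(- \frac{1}{22910}\right) = -9327 + 25192 \left(- \frac{1}{22910}\right) = -9327 - \frac{12596}{11455} = - \frac{106853381}{11455}$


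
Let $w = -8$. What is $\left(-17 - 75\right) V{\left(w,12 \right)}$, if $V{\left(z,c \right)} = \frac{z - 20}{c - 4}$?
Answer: $322$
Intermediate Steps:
$V{\left(z,c \right)} = \frac{-20 + z}{-4 + c}$
$\left(-17 - 75\right) V{\left(w,12 \right)} = \left(-17 - 75\right) \frac{-20 - 8}{-4 + 12} = \left(-17 - 75\right) \frac{1}{8} \left(-28\right) = - 92 \cdot \frac{1}{8} \left(-28\right) = \left(-92\right) \left(- \frac{7}{2}\right) = 322$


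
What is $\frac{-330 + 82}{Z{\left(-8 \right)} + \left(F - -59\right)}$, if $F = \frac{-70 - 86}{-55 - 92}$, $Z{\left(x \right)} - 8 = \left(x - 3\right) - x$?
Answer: $- \frac{3038}{797} \approx -3.8118$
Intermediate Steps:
$Z{\left(x \right)} = 5$ ($Z{\left(x \right)} = 8 + \left(\left(x - 3\right) - x\right) = 8 + \left(\left(-3 + x\right) - x\right) = 8 - 3 = 5$)
$F = \frac{52}{49}$ ($F = - \frac{156}{-147} = \left(-156\right) \left(- \frac{1}{147}\right) = \frac{52}{49} \approx 1.0612$)
$\frac{-330 + 82}{Z{\left(-8 \right)} + \left(F - -59\right)} = \frac{-330 + 82}{5 + \left(\frac{52}{49} - -59\right)} = - \frac{248}{5 + \left(\frac{52}{49} + 59\right)} = - \frac{248}{5 + \frac{2943}{49}} = - \frac{248}{\frac{3188}{49}} = \left(-248\right) \frac{49}{3188} = - \frac{3038}{797}$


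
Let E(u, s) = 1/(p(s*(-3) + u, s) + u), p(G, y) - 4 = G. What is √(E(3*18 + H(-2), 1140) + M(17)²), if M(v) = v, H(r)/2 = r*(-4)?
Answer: √86155433/546 ≈ 17.000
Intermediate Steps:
H(r) = -8*r (H(r) = 2*(r*(-4)) = 2*(-4*r) = -8*r)
p(G, y) = 4 + G
E(u, s) = 1/(4 - 3*s + 2*u) (E(u, s) = 1/((4 + (s*(-3) + u)) + u) = 1/((4 + (-3*s + u)) + u) = 1/((4 + (u - 3*s)) + u) = 1/((4 + u - 3*s) + u) = 1/(4 - 3*s + 2*u))
√(E(3*18 + H(-2), 1140) + M(17)²) = √(1/(4 - 3*1140 + 2*(3*18 - 8*(-2))) + 17²) = √(1/(4 - 3420 + 2*(54 + 16)) + 289) = √(1/(4 - 3420 + 2*70) + 289) = √(1/(4 - 3420 + 140) + 289) = √(1/(-3276) + 289) = √(-1/3276 + 289) = √(946763/3276) = √86155433/546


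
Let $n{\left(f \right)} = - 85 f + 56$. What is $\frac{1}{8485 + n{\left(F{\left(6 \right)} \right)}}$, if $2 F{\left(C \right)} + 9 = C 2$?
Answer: $\frac{2}{16827} \approx 0.00011886$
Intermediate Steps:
$F{\left(C \right)} = - \frac{9}{2} + C$ ($F{\left(C \right)} = - \frac{9}{2} + \frac{C 2}{2} = - \frac{9}{2} + \frac{2 C}{2} = - \frac{9}{2} + C$)
$n{\left(f \right)} = 56 - 85 f$
$\frac{1}{8485 + n{\left(F{\left(6 \right)} \right)}} = \frac{1}{8485 + \left(56 - 85 \left(- \frac{9}{2} + 6\right)\right)} = \frac{1}{8485 + \left(56 - \frac{255}{2}\right)} = \frac{1}{8485 - \frac{143}{2}} = \frac{1}{\frac{16827}{2}} = \frac{2}{16827}$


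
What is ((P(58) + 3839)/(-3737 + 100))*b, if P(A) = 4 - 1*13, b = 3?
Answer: -11490/3637 ≈ -3.1592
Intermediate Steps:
P(A) = -9 (P(A) = 4 - 13 = -9)
((P(58) + 3839)/(-3737 + 100))*b = ((-9 + 3839)/(-3737 + 100))*3 = (3830/(-3637))*3 = (3830*(-1/3637))*3 = -3830/3637*3 = -11490/3637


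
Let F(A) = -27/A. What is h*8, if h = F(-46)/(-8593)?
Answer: -108/197639 ≈ -0.00054645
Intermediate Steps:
h = -27/395278 (h = -27/(-46)/(-8593) = -27*(-1/46)*(-1/8593) = (27/46)*(-1/8593) = -27/395278 ≈ -6.8306e-5)
h*8 = -27/395278*8 = -108/197639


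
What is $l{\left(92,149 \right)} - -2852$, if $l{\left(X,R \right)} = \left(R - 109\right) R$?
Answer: $8812$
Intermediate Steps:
$l{\left(X,R \right)} = R \left(-109 + R\right)$ ($l{\left(X,R \right)} = \left(-109 + R\right) R = R \left(-109 + R\right)$)
$l{\left(92,149 \right)} - -2852 = 149 \left(-109 + 149\right) - -2852 = 149 \cdot 40 + 2852 = 5960 + 2852 = 8812$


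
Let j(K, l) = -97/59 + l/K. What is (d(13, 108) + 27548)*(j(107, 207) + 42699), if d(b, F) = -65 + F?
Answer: 7437447094011/6313 ≈ 1.1781e+9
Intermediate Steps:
j(K, l) = -97/59 + l/K (j(K, l) = -97*1/59 + l/K = -97/59 + l/K)
(d(13, 108) + 27548)*(j(107, 207) + 42699) = ((-65 + 108) + 27548)*((-97/59 + 207/107) + 42699) = (43 + 27548)*((-97/59 + 207*(1/107)) + 42699) = 27591*((-97/59 + 207/107) + 42699) = 27591*(1834/6313 + 42699) = 27591*(269560621/6313) = 7437447094011/6313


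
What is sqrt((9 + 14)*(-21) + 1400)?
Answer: sqrt(917) ≈ 30.282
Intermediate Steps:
sqrt((9 + 14)*(-21) + 1400) = sqrt(23*(-21) + 1400) = sqrt(-483 + 1400) = sqrt(917)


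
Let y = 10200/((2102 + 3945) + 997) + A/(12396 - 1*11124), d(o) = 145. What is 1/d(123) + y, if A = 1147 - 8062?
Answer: -143683187/36088760 ≈ -3.9814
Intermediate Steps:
A = -6915
y = -992635/248888 (y = 10200/((2102 + 3945) + 997) - 6915/(12396 - 1*11124) = 10200/(6047 + 997) - 6915/(12396 - 11124) = 10200/7044 - 6915/1272 = 10200*(1/7044) - 6915*1/1272 = 850/587 - 2305/424 = -992635/248888 ≈ -3.9883)
1/d(123) + y = 1/145 - 992635/248888 = -143683187/36088760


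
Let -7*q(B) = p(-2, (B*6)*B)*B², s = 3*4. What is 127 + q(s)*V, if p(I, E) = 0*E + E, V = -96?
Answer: 11944825/7 ≈ 1.7064e+6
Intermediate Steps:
s = 12
p(I, E) = E (p(I, E) = 0 + E = E)
q(B) = -6*B⁴/7 (q(B) = -(B*6)*B*B²/7 = -(6*B)*B*B²/7 = -6*B²*B²/7 = -6*B⁴/7)
127 + q(s)*V = 127 - 6/7*12⁴*(-96) = 127 - 6/7*20736*(-96) = 127 - 124416/7*(-96) = 127 + 11943936/7 = 11944825/7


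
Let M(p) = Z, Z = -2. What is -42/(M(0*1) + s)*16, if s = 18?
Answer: -42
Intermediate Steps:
M(p) = -2
-42/(M(0*1) + s)*16 = -42/(-2 + 18)*16 = -42/16*16 = -42*1/16*16 = -21/8*16 = -42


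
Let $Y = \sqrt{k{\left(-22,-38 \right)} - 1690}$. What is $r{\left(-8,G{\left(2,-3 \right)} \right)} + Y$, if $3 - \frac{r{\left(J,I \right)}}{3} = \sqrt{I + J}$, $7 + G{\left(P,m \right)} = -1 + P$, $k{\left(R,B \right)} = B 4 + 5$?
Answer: $9 + i \sqrt{1837} - 3 i \sqrt{14} \approx 9.0 + 31.635 i$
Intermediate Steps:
$k{\left(R,B \right)} = 5 + 4 B$ ($k{\left(R,B \right)} = 4 B + 5 = 5 + 4 B$)
$G{\left(P,m \right)} = -8 + P$ ($G{\left(P,m \right)} = -7 + \left(-1 + P\right) = -8 + P$)
$r{\left(J,I \right)} = 9 - 3 \sqrt{I + J}$
$Y = i \sqrt{1837}$ ($Y = \sqrt{\left(5 + 4 \left(-38\right)\right) - 1690} = \sqrt{\left(5 - 152\right) - 1690} = \sqrt{-147 - 1690} = \sqrt{-1837} = i \sqrt{1837} \approx 42.86 i$)
$r{\left(-8,G{\left(2,-3 \right)} \right)} + Y = \left(9 - 3 \sqrt{\left(-8 + 2\right) - 8}\right) + i \sqrt{1837} = \left(9 - 3 \sqrt{-6 - 8}\right) + i \sqrt{1837} = \left(9 - 3 \sqrt{-14}\right) + i \sqrt{1837} = \left(9 - 3 i \sqrt{14}\right) + i \sqrt{1837} = 9 + i \sqrt{1837} - 3 i \sqrt{14}$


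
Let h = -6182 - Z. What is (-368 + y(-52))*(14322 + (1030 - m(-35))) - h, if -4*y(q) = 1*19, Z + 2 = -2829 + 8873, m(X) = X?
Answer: -22893121/4 ≈ -5.7233e+6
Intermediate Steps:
Z = 6042 (Z = -2 + (-2829 + 8873) = -2 + 6044 = 6042)
y(q) = -19/4
h = -12224 (h = -6182 - 1*6042 = -6182 - 6042 = -12224)
(-368 + y(-52))*(14322 + (1030 - m(-35))) - h = (-368 - 19/4)*(14322 + (1030 - 1*(-35))) - 1*(-12224) = -1491*(14322 + (1030 + 35))/4 + 12224 = -1491*(14322 + 1065)/4 + 12224 = -1491/4*15387 + 12224 = -22942017/4 + 12224 = -22893121/4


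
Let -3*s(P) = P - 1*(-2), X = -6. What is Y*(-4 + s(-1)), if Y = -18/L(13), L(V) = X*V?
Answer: -1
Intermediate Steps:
s(P) = -2/3 - P/3 (s(P) = -(P - 1*(-2))/3 = -(P + 2)/3 = -(2 + P)/3 = -2/3 - P/3)
L(V) = -6*V
Y = 3/13 (Y = -18/((-6*13)) = -18/(-78) = -18*(-1/78) = 3/13 ≈ 0.23077)
Y*(-4 + s(-1)) = 3*(-4 + (-2/3 - 1/3*(-1)))/13 = 3*(-4 + (-2/3 + 1/3))/13 = 3*(-4 - 1/3)/13 = (3/13)*(-13/3) = -1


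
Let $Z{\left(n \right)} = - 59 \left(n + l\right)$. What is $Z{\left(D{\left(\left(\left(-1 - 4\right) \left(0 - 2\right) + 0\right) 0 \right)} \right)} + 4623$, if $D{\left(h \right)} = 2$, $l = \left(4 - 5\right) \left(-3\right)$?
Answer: $4328$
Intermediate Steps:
$l = 3$ ($l = \left(-1\right) \left(-3\right) = 3$)
$Z{\left(n \right)} = -177 - 59 n$ ($Z{\left(n \right)} = - 59 \left(n + 3\right) = - 59 \left(3 + n\right) = -177 - 59 n$)
$Z{\left(D{\left(\left(\left(-1 - 4\right) \left(0 - 2\right) + 0\right) 0 \right)} \right)} + 4623 = \left(-177 - 118\right) + 4623 = -295 + 4623 = 4328$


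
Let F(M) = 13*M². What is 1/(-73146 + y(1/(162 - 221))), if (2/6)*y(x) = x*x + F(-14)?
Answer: -3481/228012459 ≈ -1.5267e-5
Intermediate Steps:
y(x) = 7644 + 3*x² (y(x) = 3*(x*x + 13*(-14)²) = 3*(x² + 13*196) = 3*(x² + 2548) = 3*(2548 + x²) = 7644 + 3*x²)
1/(-73146 + y(1/(162 - 221))) = 1/(-73146 + (7644 + 3*(1/(162 - 221))²)) = 1/(-73146 + (7644 + 3*(1/(-59))²)) = 1/(-73146 + (7644 + 3*(-1/59)²)) = 1/(-73146 + (7644 + 3*(1/3481))) = 1/(-73146 + (7644 + 3/3481)) = 1/(-73146 + 26608767/3481) = 1/(-228012459/3481) = -3481/228012459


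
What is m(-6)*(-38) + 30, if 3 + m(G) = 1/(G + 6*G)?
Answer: 3043/21 ≈ 144.90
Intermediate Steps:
m(G) = -3 + 1/(7*G) (m(G) = -3 + 1/(G + 6*G) = -3 + 1/(7*G))
m(-6)*(-38) + 30 = (-3 + (⅐)/(-6))*(-38) + 30 = (-3 + (⅐)*(-⅙))*(-38) + 30 = (-3 - 1/42)*(-38) + 30 = -127/42*(-38) + 30 = 2413/21 + 30 = 3043/21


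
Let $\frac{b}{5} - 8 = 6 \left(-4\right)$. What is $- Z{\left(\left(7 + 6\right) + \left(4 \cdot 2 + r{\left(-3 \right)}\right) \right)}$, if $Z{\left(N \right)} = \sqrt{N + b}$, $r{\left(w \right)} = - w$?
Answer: $- 2 i \sqrt{14} \approx - 7.4833 i$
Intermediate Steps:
$b = -80$ ($b = 40 + 5 \cdot 6 \left(-4\right) = 40 + 5 \left(-24\right) = 40 - 120 = -80$)
$Z{\left(N \right)} = \sqrt{-80 + N}$ ($Z{\left(N \right)} = \sqrt{N - 80} = \sqrt{-80 + N}$)
$- Z{\left(\left(7 + 6\right) + \left(4 \cdot 2 + r{\left(-3 \right)}\right) \right)} = - \sqrt{-80 + \left(\left(7 + 6\right) + \left(4 \cdot 2 - -3\right)\right)} = - \sqrt{-80 + \left(13 + \left(8 + 3\right)\right)} = - \sqrt{-80 + \left(13 + 11\right)} = - \sqrt{-80 + 24} = - \sqrt{-56} = - 2 i \sqrt{14}$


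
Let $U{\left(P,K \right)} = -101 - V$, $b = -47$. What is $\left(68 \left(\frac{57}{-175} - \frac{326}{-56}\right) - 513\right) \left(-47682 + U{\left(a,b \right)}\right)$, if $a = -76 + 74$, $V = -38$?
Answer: $\frac{232766424}{35} \approx 6.6505 \cdot 10^{6}$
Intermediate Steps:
$a = -2$
$U{\left(P,K \right)} = -63$ ($U{\left(P,K \right)} = -101 - -38 = -101 + 38 = -63$)
$\left(68 \left(\frac{57}{-175} - \frac{326}{-56}\right) - 513\right) \left(-47682 + U{\left(a,b \right)}\right) = \left(68 \left(\frac{57}{-175} - \frac{326}{-56}\right) - 513\right) \left(-47682 - 63\right) = \left(68 \left(57 \left(- \frac{1}{175}\right) - - \frac{163}{28}\right) - 513\right) \left(-47745\right) = \left(68 \left(- \frac{57}{175} + \frac{163}{28}\right) - 513\right) \left(-47745\right) = \left(68 \cdot \frac{3847}{700} - 513\right) \left(-47745\right) = \left(\frac{65399}{175} - 513\right) \left(-47745\right) = \left(- \frac{24376}{175}\right) \left(-47745\right) = \frac{232766424}{35}$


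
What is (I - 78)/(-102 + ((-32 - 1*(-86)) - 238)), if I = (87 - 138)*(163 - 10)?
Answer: 7881/286 ≈ 27.556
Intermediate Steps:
I = -7803 (I = -51*153 = -7803)
(I - 78)/(-102 + ((-32 - 1*(-86)) - 238)) = (-7803 - 78)/(-102 + ((-32 - 1*(-86)) - 238)) = -7881/(-102 + ((-32 + 86) - 238)) = -7881/(-102 + (54 - 238)) = -7881/(-102 - 184) = -7881/(-286) = -7881*(-1/286) = 7881/286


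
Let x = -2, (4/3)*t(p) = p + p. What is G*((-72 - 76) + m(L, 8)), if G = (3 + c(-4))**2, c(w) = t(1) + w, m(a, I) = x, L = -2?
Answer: -75/2 ≈ -37.500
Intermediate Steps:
t(p) = 3*p/2 (t(p) = 3*(p + p)/4 = 3*(2*p)/4 = 3*p/2)
m(a, I) = -2
c(w) = 3/2 + w (c(w) = (3/2)*1 + w = 3/2 + w)
G = 1/4 (G = (3 + (3/2 - 4))**2 = (3 - 5/2)**2 = (1/2)**2 = 1/4 ≈ 0.25000)
G*((-72 - 76) + m(L, 8)) = ((-72 - 76) - 2)/4 = (-148 - 2)/4 = (1/4)*(-150) = -75/2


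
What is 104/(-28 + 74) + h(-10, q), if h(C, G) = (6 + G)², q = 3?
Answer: 1915/23 ≈ 83.261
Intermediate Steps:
104/(-28 + 74) + h(-10, q) = 104/(-28 + 74) + (6 + 3)² = 104/46 + 9² = (1/46)*104 + 81 = 52/23 + 81 = 1915/23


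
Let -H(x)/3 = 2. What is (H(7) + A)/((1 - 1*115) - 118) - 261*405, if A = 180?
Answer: -422823/4 ≈ -1.0571e+5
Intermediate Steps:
H(x) = -6 (H(x) = -3*2 = -6)
(H(7) + A)/((1 - 1*115) - 118) - 261*405 = (-6 + 180)/((1 - 1*115) - 118) - 261*405 = 174/((1 - 115) - 118) - 105705 = 174/(-114 - 118) - 105705 = 174/(-232) - 105705 = 174*(-1/232) - 105705 = -¾ - 105705 = -422823/4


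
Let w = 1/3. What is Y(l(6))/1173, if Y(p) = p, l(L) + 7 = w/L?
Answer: -125/21114 ≈ -0.0059202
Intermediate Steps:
w = ⅓ ≈ 0.33333
l(L) = -7 + 1/(3*L)
Y(l(6))/1173 = (-7 + (⅓)/6)/1173 = (-7 + (⅓)*(⅙))*(1/1173) = (-7 + 1/18)*(1/1173) = -125/18*1/1173 = -125/21114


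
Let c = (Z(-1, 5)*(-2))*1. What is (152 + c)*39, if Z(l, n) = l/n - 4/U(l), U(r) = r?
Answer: 28158/5 ≈ 5631.6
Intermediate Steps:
Z(l, n) = -4/l + l/n (Z(l, n) = l/n - 4/l = -4/l + l/n)
c = -38/5 (c = ((-4/(-1) - 1/5)*(-2))*1 = ((-4*(-1) - 1*⅕)*(-2))*1 = ((4 - ⅕)*(-2))*1 = ((19/5)*(-2))*1 = -38/5*1 = -38/5 ≈ -7.6000)
(152 + c)*39 = (152 - 38/5)*39 = (722/5)*39 = 28158/5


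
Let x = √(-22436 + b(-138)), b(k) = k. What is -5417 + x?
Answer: -5417 + I*√22574 ≈ -5417.0 + 150.25*I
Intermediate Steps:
x = I*√22574 (x = √(-22436 - 138) = √(-22574) = I*√22574 ≈ 150.25*I)
-5417 + x = -5417 + I*√22574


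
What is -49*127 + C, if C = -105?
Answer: -6328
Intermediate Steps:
-49*127 + C = -49*127 - 105 = -6223 - 105 = -6328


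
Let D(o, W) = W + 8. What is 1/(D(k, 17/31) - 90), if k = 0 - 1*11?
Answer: -31/2525 ≈ -0.012277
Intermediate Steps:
k = -11 (k = 0 - 11 = -11)
D(o, W) = 8 + W
1/(D(k, 17/31) - 90) = 1/((8 + 17/31) - 90) = 1/(265/31 - 90) = 1/(-2525/31) = -31/2525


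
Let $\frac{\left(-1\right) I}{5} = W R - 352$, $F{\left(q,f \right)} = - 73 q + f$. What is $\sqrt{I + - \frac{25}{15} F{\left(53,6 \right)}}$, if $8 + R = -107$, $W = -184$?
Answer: $\frac{i \sqrt{878415}}{3} \approx 312.41 i$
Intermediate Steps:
$R = -115$ ($R = -8 - 107 = -115$)
$F{\left(q,f \right)} = f - 73 q$
$I = -104040$ ($I = - 5 \left(\left(-184\right) \left(-115\right) - 352\right) = - 5 \left(21160 - 352\right) = \left(-5\right) 20808 = -104040$)
$\sqrt{I + - \frac{25}{15} F{\left(53,6 \right)}} = \sqrt{-104040 + - \frac{25}{15} \left(6 - 3869\right)} = \sqrt{-104040 + \left(-25\right) \frac{1}{15} \left(6 - 3869\right)} = \sqrt{-104040 - - \frac{19315}{3}} = \sqrt{-104040 + \frac{19315}{3}} = \sqrt{- \frac{292805}{3}} = \frac{i \sqrt{878415}}{3}$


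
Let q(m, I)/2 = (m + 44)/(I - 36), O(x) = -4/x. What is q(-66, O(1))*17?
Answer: 187/10 ≈ 18.700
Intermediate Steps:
q(m, I) = 2*(44 + m)/(-36 + I) (q(m, I) = 2*((m + 44)/(I - 36)) = 2*((44 + m)/(-36 + I)) = 2*(44 + m)/(-36 + I))
q(-66, O(1))*17 = (2*(44 - 66)/(-36 - 4/1))*17 = (2*(-22)/(-36 - 4*1))*17 = (2*(-22)/(-36 - 4))*17 = (2*(-22)/(-40))*17 = (2*(-1/40)*(-22))*17 = (11/10)*17 = 187/10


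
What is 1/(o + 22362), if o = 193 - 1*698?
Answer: 1/21857 ≈ 4.5752e-5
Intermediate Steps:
o = -505 (o = 193 - 698 = -505)
1/(o + 22362) = 1/(-505 + 22362) = 1/21857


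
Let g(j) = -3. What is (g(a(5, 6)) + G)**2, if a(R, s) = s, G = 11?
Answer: 64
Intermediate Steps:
(g(a(5, 6)) + G)**2 = (-3 + 11)**2 = 8**2 = 64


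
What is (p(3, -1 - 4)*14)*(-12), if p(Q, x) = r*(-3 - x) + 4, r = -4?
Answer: 672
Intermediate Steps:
p(Q, x) = 16 + 4*x (p(Q, x) = -4*(-3 - x) + 4 = (12 + 4*x) + 4 = 16 + 4*x)
(p(3, -1 - 4)*14)*(-12) = ((16 + 4*(-1 - 4))*14)*(-12) = ((16 + 4*(-5))*14)*(-12) = ((16 - 20)*14)*(-12) = -4*14*(-12) = -56*(-12) = 672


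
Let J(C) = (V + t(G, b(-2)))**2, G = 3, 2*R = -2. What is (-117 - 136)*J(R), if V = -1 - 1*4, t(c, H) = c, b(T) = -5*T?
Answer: -1012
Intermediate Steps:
R = -1 (R = (1/2)*(-2) = -1)
V = -5 (V = -1 - 4 = -5)
J(C) = 4 (J(C) = (-5 + 3)**2 = (-2)**2 = 4)
(-117 - 136)*J(R) = (-117 - 136)*4 = -253*4 = -1012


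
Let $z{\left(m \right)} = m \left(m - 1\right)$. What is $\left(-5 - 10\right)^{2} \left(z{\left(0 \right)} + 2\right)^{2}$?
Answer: $900$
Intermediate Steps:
$z{\left(m \right)} = m \left(-1 + m\right)$
$\left(-5 - 10\right)^{2} \left(z{\left(0 \right)} + 2\right)^{2} = \left(-5 - 10\right)^{2} \left(0 \left(-1 + 0\right) + 2\right)^{2} = \left(-5 - 10\right)^{2} \left(0 \left(-1\right) + 2\right)^{2} = \left(-5 - 10\right)^{2} \left(0 + 2\right)^{2} = \left(-15\right)^{2} \cdot 2^{2} = 225 \cdot 4 = 900$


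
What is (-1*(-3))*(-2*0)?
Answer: 0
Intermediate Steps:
(-1*(-3))*(-2*0) = 3*0 = 0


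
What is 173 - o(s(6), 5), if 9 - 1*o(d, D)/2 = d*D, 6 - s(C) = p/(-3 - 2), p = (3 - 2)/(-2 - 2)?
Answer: 429/2 ≈ 214.50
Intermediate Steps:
p = -1/4 (p = 1/(-4) = 1*(-1/4) = -1/4 ≈ -0.25000)
s(C) = 119/20 (s(C) = 6 - (-1)/(4*(-3 - 2)) = 6 - (-1)/(4*(-5)) = 6 - (-1)*(-1)/(4*5) = 6 - 1*1/20 = 6 - 1/20 = 119/20)
o(d, D) = 18 - 2*D*d (o(d, D) = 18 - 2*d*D = 18 - 2*D*d)
173 - o(s(6), 5) = 173 - (18 - 2*5*119/20) = 173 - (18 - 119/2) = 173 - 1*(-83/2) = 173 + 83/2 = 429/2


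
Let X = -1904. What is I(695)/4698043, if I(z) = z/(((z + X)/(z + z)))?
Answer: -966050/5679933987 ≈ -0.00017008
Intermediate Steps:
I(z) = 2*z²/(-1904 + z) (I(z) = z/(((z - 1904)/(z + z))) = z/(((-1904 + z)/((2*z)))) = z/(((-1904 + z)*(1/(2*z)))) = z/(((-1904 + z)/(2*z))) = z*(2*z/(-1904 + z)) = 2*z²/(-1904 + z))
I(695)/4698043 = (2*695²/(-1904 + 695))/4698043 = (2*483025/(-1209))*(1/4698043) = (2*483025*(-1/1209))*(1/4698043) = -966050/1209*1/4698043 = -966050/5679933987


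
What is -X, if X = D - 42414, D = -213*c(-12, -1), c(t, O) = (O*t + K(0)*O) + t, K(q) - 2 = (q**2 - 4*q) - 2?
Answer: 42414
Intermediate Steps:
K(q) = q**2 - 4*q (K(q) = 2 + ((q**2 - 4*q) - 2) = 2 + (-2 + q**2 - 4*q) = q**2 - 4*q)
c(t, O) = t + O*t (c(t, O) = (O*t + (0*(-4 + 0))*O) + t = (O*t + (0*(-4))*O) + t = (O*t + 0*O) + t = (O*t + 0) + t = O*t + t = t + O*t)
D = 0 (D = -(-2556)*(1 - 1) = -(-2556)*0 = -213*0 = 0)
X = -42414 (X = 0 - 42414 = -42414)
-X = -1*(-42414) = 42414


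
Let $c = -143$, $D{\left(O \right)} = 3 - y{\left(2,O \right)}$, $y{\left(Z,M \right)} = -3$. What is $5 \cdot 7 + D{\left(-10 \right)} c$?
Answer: $-823$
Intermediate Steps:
$D{\left(O \right)} = 6$ ($D{\left(O \right)} = 3 - -3 = 3 + 3 = 6$)
$5 \cdot 7 + D{\left(-10 \right)} c = 5 \cdot 7 + 6 \left(-143\right) = 35 - 858 = -823$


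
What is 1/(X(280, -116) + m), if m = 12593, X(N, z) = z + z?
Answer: 1/12361 ≈ 8.0900e-5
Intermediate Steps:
X(N, z) = 2*z
1/(X(280, -116) + m) = 1/(2*(-116) + 12593) = 1/(-232 + 12593) = 1/12361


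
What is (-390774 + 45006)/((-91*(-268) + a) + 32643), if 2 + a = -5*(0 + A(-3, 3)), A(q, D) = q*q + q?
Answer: -345768/56999 ≈ -6.0662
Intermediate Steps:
A(q, D) = q + q² (A(q, D) = q² + q = q + q²)
a = -32 (a = -2 - 5*(0 - 3*(1 - 3)) = -2 - 5*(0 - 3*(-2)) = -2 - 5*(0 + 6) = -2 - 5*6 = -2 - 30 = -32)
(-390774 + 45006)/((-91*(-268) + a) + 32643) = (-390774 + 45006)/((-91*(-268) - 32) + 32643) = -345768/((24388 - 32) + 32643) = -345768/(24356 + 32643) = -345768/56999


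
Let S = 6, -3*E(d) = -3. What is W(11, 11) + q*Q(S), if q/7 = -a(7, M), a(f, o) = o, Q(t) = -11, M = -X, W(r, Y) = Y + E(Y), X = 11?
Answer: -835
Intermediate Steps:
E(d) = 1 (E(d) = -1/3*(-3) = 1)
W(r, Y) = 1 + Y (W(r, Y) = Y + 1 = 1 + Y)
M = -11 (M = -1*11 = -11)
q = 77 (q = 7*(-1*(-11)) = 7*11 = 77)
W(11, 11) + q*Q(S) = (1 + 11) + 77*(-11) = 12 - 847 = -835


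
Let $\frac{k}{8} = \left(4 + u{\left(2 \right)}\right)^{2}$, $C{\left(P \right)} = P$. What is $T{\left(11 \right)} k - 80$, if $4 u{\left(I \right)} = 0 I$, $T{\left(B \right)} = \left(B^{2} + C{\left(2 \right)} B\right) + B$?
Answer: $19632$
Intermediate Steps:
$T{\left(B \right)} = B^{2} + 3 B$ ($T{\left(B \right)} = \left(B^{2} + 2 B\right) + B = B^{2} + 3 B$)
$u{\left(I \right)} = 0$ ($u{\left(I \right)} = \frac{0 I}{4} = \frac{1}{4} \cdot 0 = 0$)
$k = 128$ ($k = 8 \left(4 + 0\right)^{2} = 8 \cdot 4^{2} = 8 \cdot 16 = 128$)
$T{\left(11 \right)} k - 80 = 11 \left(3 + 11\right) 128 - 80 = 11 \cdot 14 \cdot 128 - 80 = 154 \cdot 128 - 80 = 19712 - 80 = 19632$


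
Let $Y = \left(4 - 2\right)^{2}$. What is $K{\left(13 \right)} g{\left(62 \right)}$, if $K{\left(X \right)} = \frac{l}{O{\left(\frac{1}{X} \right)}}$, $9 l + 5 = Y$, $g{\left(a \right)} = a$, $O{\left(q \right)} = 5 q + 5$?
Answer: $- \frac{403}{315} \approx -1.2794$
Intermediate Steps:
$O{\left(q \right)} = 5 + 5 q$
$Y = 4$ ($Y = 2^{2} = 4$)
$l = - \frac{1}{9}$ ($l = - \frac{5}{9} + \frac{1}{9} \cdot 4 = - \frac{5}{9} + \frac{4}{9} = - \frac{1}{9} \approx -0.11111$)
$K{\left(X \right)} = - \frac{1}{9 \left(5 + \frac{5}{X}\right)}$
$K{\left(13 \right)} g{\left(62 \right)} = \left(-1\right) 13 \frac{1}{45 + 45 \cdot 13} \cdot 62 = \left(-1\right) 13 \frac{1}{45 + 585} \cdot 62 = \left(-1\right) 13 \cdot \frac{1}{630} \cdot 62 = \left(- \frac{13}{630}\right) 62 = - \frac{403}{315}$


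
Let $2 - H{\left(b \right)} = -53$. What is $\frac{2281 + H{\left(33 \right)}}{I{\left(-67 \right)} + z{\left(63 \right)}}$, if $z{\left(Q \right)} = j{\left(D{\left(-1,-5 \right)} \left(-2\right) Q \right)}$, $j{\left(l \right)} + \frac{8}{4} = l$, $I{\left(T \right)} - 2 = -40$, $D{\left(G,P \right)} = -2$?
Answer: $\frac{584}{53} \approx 11.019$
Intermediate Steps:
$H{\left(b \right)} = 55$ ($H{\left(b \right)} = 2 - -53 = 2 + 53 = 55$)
$I{\left(T \right)} = -38$ ($I{\left(T \right)} = 2 - 40 = -38$)
$j{\left(l \right)} = -2 + l$
$z{\left(Q \right)} = -2 + 4 Q$ ($z{\left(Q \right)} = -2 + \left(-2\right) \left(-2\right) Q = -2 + 4 Q$)
$\frac{2281 + H{\left(33 \right)}}{I{\left(-67 \right)} + z{\left(63 \right)}} = \frac{2281 + 55}{-38 + \left(-2 + 4 \cdot 63\right)} = \frac{2336}{-38 + \left(-2 + 252\right)} = \frac{2336}{-38 + 250} = \frac{2336}{212} = 2336 \cdot \frac{1}{212} = \frac{584}{53}$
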